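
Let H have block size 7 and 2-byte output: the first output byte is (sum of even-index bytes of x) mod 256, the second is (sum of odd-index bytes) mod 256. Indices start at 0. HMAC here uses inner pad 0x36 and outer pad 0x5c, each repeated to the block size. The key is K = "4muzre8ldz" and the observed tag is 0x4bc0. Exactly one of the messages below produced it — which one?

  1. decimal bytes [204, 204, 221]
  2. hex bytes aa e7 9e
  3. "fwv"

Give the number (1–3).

3

Key "4muzre8ldz" = 34 6d 75 7a 72 65 38 6c 64 7a is 10 bytes > B = 7, so hash it first: H(key) = b7 32, then zero-pad to 7 bytes: K' = b7 32 00 00 00 00 00.
K' ⊕ ipad = 81 04 36 36 36 36 36; K' ⊕ opad = eb 6e 5c 5c 5c 5c 5c.
m1: inner = H(81 04 36 36 36 36 36 cc cc dd) = ef 19; tag = H(eb 6e 5c 5c 5c 5c 5c ef 19) = 1815
m2: inner = H(81 04 36 36 36 36 36 aa e7 9e) = 0a b8; tag = H(eb 6e 5c 5c 5c 5c 5c 0a b8) = b730
m3: inner = H(81 04 36 36 36 36 36 66 77 76) = 9a 4c; tag = H(eb 6e 5c 5c 5c 5c 5c 9a 4c) = 4bc0 ← matches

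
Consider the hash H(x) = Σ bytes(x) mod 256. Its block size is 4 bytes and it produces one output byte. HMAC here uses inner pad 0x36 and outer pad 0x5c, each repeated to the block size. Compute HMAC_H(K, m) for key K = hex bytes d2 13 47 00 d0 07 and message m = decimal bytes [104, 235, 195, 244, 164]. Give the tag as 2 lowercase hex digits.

f8

Key hex bytes d2 13 47 00 d0 07 is 6 bytes > B = 4, so hash it first: H(key) = 03, then zero-pad to 4 bytes: K' = 03 00 00 00.
K' ⊕ ipad = 35 36 36 36.  K' ⊕ opad = 5f 5c 5c 5c.
Inner input = (K'⊕ipad) ∥ m = 35 36 36 36 ∥ 68 eb c3 f4 a4.
Inner hash: sum = 53+54+54+54+104+235+195+244+164 = 1157; mod 256 = 133 → 85.
Outer input = (K'⊕opad) ∥ inner = 5f 5c 5c 5c ∥ 85.
Outer hash (tag): sum = 95+92+92+92+133 = 504; mod 256 = 248 → f8.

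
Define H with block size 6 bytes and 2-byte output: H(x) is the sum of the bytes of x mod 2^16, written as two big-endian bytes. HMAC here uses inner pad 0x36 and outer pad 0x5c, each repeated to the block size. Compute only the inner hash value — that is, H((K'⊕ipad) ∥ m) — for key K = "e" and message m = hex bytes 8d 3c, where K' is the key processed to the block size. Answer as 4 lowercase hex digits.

Key "e" = 65 is 1 byte ≤ B = 6; zero-pad to 6 bytes: K' = 65 00 00 00 00 00.
K' ⊕ ipad = 53 36 36 36 36 36.
Inner input = 53 36 36 36 36 36 ∥ 8d 3c.
Inner hash: sum = 83+54+54+54+54+54+141+60 = 554 → 02 2a.

022a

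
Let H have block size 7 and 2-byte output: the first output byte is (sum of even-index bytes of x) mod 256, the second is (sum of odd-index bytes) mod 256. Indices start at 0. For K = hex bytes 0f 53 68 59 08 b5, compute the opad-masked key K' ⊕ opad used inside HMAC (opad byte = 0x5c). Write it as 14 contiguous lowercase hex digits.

Key hex bytes 0f 53 68 59 08 b5 is 6 bytes ≤ B = 7; zero-pad to 7 bytes: K' = 0f 53 68 59 08 b5 00.
XOR each byte with 0x5c: 0f⊕5c=53, 53⊕5c=0f, 68⊕5c=34, 59⊕5c=05, 08⊕5c=54, b5⊕5c=e9, 00⊕5c=5c.

530f340554e95c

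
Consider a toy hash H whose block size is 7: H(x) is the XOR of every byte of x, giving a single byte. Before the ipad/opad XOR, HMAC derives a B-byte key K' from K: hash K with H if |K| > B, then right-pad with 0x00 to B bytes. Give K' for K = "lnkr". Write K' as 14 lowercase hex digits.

6c6e6b72000000

Key "lnkr" = 6c 6e 6b 72 is 4 bytes ≤ B = 7; zero-pad to 7 bytes: K' = 6c 6e 6b 72 00 00 00.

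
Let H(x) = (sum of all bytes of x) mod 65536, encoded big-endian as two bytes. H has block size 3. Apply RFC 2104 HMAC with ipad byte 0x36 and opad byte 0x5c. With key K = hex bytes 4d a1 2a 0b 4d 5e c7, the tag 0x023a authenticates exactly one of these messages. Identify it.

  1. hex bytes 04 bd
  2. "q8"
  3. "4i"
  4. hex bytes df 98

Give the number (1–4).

Key hex bytes 4d a1 2a 0b 4d 5e c7 is 7 bytes > B = 3, so hash it first: H(key) = 02 95, then zero-pad to 3 bytes: K' = 02 95 00.
K' ⊕ ipad = 34 a3 36; K' ⊕ opad = 5e c9 5c.
m1: inner = H(34 a3 36 04 bd) = 01 ce; tag = H(5e c9 5c 01 ce) = 0252
m2: inner = H(34 a3 36 71 38) = 01 b6; tag = H(5e c9 5c 01 b6) = 023a ← matches
m3: inner = H(34 a3 36 34 69) = 01 aa; tag = H(5e c9 5c 01 aa) = 022e
m4: inner = H(34 a3 36 df 98) = 02 84; tag = H(5e c9 5c 02 84) = 0209

2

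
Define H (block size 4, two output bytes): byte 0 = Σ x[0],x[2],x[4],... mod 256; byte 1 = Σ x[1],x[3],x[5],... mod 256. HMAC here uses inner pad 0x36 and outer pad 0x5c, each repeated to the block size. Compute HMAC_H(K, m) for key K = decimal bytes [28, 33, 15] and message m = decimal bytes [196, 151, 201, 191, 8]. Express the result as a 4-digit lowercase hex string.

Key decimal bytes [28, 33, 15] = 1c 21 0f is 3 bytes ≤ B = 4; zero-pad to 4 bytes: K' = 1c 21 0f 00.
K' ⊕ ipad = 2a 17 39 36.  K' ⊕ opad = 40 7d 53 5c.
Inner input = (K'⊕ipad) ∥ m = 2a 17 39 36 ∥ c4 97 c9 bf 08.
Inner hash: even-index sum = 504 mod 256 = 248; odd-index sum = 419 mod 256 = 163 → f8 a3.
Outer input = (K'⊕opad) ∥ inner = 40 7d 53 5c ∥ f8 a3.
Outer hash (tag): even-index sum = 395 mod 256 = 139; odd-index sum = 380 mod 256 = 124 → 8b 7c.

8b7c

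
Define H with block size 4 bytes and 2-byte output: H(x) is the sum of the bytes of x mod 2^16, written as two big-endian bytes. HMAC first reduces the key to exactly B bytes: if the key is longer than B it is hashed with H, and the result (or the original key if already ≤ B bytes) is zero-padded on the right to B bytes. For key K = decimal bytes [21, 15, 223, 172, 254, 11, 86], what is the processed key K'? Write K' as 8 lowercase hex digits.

|K| = 7 > B = 4, so first hash the key.
H(K): sum = 21+15+223+172+254+11+86 = 782 → 03 0e.
Zero-pad H(K) = 03 0e to 4 bytes: K' = 03 0e 00 00.

030e0000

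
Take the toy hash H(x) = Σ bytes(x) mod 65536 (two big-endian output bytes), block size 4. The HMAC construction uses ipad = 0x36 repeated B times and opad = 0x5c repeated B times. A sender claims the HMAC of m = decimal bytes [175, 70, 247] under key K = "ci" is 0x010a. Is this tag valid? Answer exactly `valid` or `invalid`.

Key "ci" = 63 69 is 2 bytes ≤ B = 4; zero-pad to 4 bytes: K' = 63 69 00 00.
K' ⊕ ipad = 55 5f 36 36; K' ⊕ opad = 3f 35 5c 5c.
Inner hash: sum = 85+95+54+54+175+70+247 = 780 → 03 0c.
Outer hash (recomputed tag): sum = 63+53+92+92+3+12 = 315 → 01 3b.
Recomputed tag = 013b; claimed = 010a → mismatch.

invalid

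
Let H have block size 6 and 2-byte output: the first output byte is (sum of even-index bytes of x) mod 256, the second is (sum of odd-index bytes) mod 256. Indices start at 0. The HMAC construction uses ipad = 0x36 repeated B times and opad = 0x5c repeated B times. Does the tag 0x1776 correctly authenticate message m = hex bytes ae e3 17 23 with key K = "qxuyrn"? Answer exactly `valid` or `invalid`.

Key "qxuyrn" = 71 78 75 79 72 6e is exactly B = 6 bytes: K' = 71 78 75 79 72 6e.
K' ⊕ ipad = 47 4e 43 4f 44 58; K' ⊕ opad = 2d 24 29 25 2e 32.
Inner hash: even-index sum = 403 mod 256 = 147; odd-index sum = 507 mod 256 = 251 → 93 fb.
Outer hash (recomputed tag): even-index sum = 279 mod 256 = 23; odd-index sum = 374 mod 256 = 118 → 17 76.
Recomputed tag = 1776; claimed = 1776 → match.

valid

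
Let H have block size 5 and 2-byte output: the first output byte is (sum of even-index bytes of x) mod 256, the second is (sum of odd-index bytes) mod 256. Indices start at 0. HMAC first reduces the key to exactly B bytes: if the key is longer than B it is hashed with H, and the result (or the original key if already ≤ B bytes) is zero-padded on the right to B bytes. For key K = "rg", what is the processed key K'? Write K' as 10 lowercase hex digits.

Key "rg" = 72 67 is 2 bytes ≤ B = 5; zero-pad to 5 bytes: K' = 72 67 00 00 00.

7267000000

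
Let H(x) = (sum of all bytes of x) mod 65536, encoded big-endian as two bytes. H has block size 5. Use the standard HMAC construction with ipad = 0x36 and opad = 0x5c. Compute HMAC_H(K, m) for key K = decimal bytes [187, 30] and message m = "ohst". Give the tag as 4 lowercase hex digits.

0255

Key decimal bytes [187, 30] = bb 1e is 2 bytes ≤ B = 5; zero-pad to 5 bytes: K' = bb 1e 00 00 00.
K' ⊕ ipad = 8d 28 36 36 36.  K' ⊕ opad = e7 42 5c 5c 5c.
Inner input = (K'⊕ipad) ∥ m = 8d 28 36 36 36 ∥ 6f 68 73 74.
Inner hash: sum = 141+40+54+54+54+111+104+115+116 = 789 → 03 15.
Outer input = (K'⊕opad) ∥ inner = e7 42 5c 5c 5c ∥ 03 15.
Outer hash (tag): sum = 231+66+92+92+92+3+21 = 597 → 02 55.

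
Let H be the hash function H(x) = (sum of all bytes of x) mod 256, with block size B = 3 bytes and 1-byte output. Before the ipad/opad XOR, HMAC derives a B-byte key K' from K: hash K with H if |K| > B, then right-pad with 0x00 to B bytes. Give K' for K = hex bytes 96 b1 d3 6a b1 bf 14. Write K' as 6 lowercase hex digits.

080000

|K| = 7 > B = 3, so first hash the key.
H(K): sum = 150+177+211+106+177+191+20 = 1032; mod 256 = 8 → 08.
Zero-pad H(K) = 08 to 3 bytes: K' = 08 00 00.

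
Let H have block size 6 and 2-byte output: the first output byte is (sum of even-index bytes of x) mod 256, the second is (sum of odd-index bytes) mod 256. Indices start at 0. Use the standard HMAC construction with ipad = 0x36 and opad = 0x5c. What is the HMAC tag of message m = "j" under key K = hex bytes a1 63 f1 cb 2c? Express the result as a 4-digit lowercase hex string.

Key hex bytes a1 63 f1 cb 2c is 5 bytes ≤ B = 6; zero-pad to 6 bytes: K' = a1 63 f1 cb 2c 00.
K' ⊕ ipad = 97 55 c7 fd 1a 36.  K' ⊕ opad = fd 3f ad 97 70 5c.
Inner input = (K'⊕ipad) ∥ m = 97 55 c7 fd 1a 36 ∥ 6a.
Inner hash: even-index sum = 482 mod 256 = 226; odd-index sum = 392 mod 256 = 136 → e2 88.
Outer input = (K'⊕opad) ∥ inner = fd 3f ad 97 70 5c ∥ e2 88.
Outer hash (tag): even-index sum = 764 mod 256 = 252; odd-index sum = 442 mod 256 = 186 → fc ba.

fcba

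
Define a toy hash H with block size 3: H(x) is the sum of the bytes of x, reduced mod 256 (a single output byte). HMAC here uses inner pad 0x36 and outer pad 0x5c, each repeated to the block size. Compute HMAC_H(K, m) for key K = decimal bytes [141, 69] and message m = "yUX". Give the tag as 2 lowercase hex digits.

d0

Key decimal bytes [141, 69] = 8d 45 is 2 bytes ≤ B = 3; zero-pad to 3 bytes: K' = 8d 45 00.
K' ⊕ ipad = bb 73 36.  K' ⊕ opad = d1 19 5c.
Inner input = (K'⊕ipad) ∥ m = bb 73 36 ∥ 79 55 58.
Inner hash: sum = 187+115+54+121+85+88 = 650; mod 256 = 138 → 8a.
Outer input = (K'⊕opad) ∥ inner = d1 19 5c ∥ 8a.
Outer hash (tag): sum = 209+25+92+138 = 464; mod 256 = 208 → d0.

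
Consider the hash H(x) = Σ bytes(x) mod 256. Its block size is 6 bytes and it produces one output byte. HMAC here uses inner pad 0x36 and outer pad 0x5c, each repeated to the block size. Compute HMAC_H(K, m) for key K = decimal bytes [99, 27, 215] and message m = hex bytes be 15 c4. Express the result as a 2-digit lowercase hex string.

Key decimal bytes [99, 27, 215] = 63 1b d7 is 3 bytes ≤ B = 6; zero-pad to 6 bytes: K' = 63 1b d7 00 00 00.
K' ⊕ ipad = 55 2d e1 36 36 36.  K' ⊕ opad = 3f 47 8b 5c 5c 5c.
Inner input = (K'⊕ipad) ∥ m = 55 2d e1 36 36 36 ∥ be 15 c4.
Inner hash: sum = 85+45+225+54+54+54+190+21+196 = 924; mod 256 = 156 → 9c.
Outer input = (K'⊕opad) ∥ inner = 3f 47 8b 5c 5c 5c ∥ 9c.
Outer hash (tag): sum = 63+71+139+92+92+92+156 = 705; mod 256 = 193 → c1.

c1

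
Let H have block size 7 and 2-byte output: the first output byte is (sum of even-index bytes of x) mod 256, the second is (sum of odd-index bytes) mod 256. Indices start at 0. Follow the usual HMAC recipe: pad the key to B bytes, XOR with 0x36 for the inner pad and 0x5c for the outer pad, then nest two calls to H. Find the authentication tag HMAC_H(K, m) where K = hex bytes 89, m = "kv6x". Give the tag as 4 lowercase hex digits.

2c63

Key hex bytes 89 is 1 byte ≤ B = 7; zero-pad to 7 bytes: K' = 89 00 00 00 00 00 00.
K' ⊕ ipad = bf 36 36 36 36 36 36.  K' ⊕ opad = d5 5c 5c 5c 5c 5c 5c.
Inner input = (K'⊕ipad) ∥ m = bf 36 36 36 36 36 36 ∥ 6b 76 36 78.
Inner hash: even-index sum = 591 mod 256 = 79; odd-index sum = 323 mod 256 = 67 → 4f 43.
Outer input = (K'⊕opad) ∥ inner = d5 5c 5c 5c 5c 5c 5c ∥ 4f 43.
Outer hash (tag): even-index sum = 556 mod 256 = 44; odd-index sum = 355 mod 256 = 99 → 2c 63.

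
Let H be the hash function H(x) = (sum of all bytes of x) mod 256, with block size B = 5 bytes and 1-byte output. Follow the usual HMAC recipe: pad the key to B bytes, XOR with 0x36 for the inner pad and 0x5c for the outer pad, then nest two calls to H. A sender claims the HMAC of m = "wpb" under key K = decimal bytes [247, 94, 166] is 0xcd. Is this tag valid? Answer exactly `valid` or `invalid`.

valid

Key decimal bytes [247, 94, 166] = f7 5e a6 is 3 bytes ≤ B = 5; zero-pad to 5 bytes: K' = f7 5e a6 00 00.
K' ⊕ ipad = c1 68 90 36 36; K' ⊕ opad = ab 02 fa 5c 5c.
Inner hash: sum = 193+104+144+54+54+119+112+98 = 878; mod 256 = 110 → 6e.
Outer hash (recomputed tag): sum = 171+2+250+92+92+110 = 717; mod 256 = 205 → cd.
Recomputed tag = cd; claimed = cd → match.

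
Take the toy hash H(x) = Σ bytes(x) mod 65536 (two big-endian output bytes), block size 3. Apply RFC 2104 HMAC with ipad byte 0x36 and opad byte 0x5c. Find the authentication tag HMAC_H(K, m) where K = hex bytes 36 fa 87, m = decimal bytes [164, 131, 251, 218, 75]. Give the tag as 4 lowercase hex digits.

Key hex bytes 36 fa 87 is exactly B = 3 bytes: K' = 36 fa 87.
K' ⊕ ipad = 00 cc b1.  K' ⊕ opad = 6a a6 db.
Inner input = (K'⊕ipad) ∥ m = 00 cc b1 ∥ a4 83 fb da 4b.
Inner hash: sum = 0+204+177+164+131+251+218+75 = 1220 → 04 c4.
Outer input = (K'⊕opad) ∥ inner = 6a a6 db ∥ 04 c4.
Outer hash (tag): sum = 106+166+219+4+196 = 691 → 02 b3.

02b3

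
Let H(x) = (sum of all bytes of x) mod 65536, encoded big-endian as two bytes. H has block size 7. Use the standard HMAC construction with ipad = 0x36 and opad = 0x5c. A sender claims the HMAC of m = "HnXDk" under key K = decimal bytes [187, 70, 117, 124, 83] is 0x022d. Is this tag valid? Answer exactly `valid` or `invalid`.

Key decimal bytes [187, 70, 117, 124, 83] = bb 46 75 7c 53 is 5 bytes ≤ B = 7; zero-pad to 7 bytes: K' = bb 46 75 7c 53 00 00.
K' ⊕ ipad = 8d 70 43 4a 65 36 36; K' ⊕ opad = e7 1a 29 20 0f 5c 5c.
Inner hash: sum = 141+112+67+74+101+54+54+72+110+88+68+107 = 1048 → 04 18.
Outer hash (recomputed tag): sum = 231+26+41+32+15+92+92+4+24 = 557 → 02 2d.
Recomputed tag = 022d; claimed = 022d → match.

valid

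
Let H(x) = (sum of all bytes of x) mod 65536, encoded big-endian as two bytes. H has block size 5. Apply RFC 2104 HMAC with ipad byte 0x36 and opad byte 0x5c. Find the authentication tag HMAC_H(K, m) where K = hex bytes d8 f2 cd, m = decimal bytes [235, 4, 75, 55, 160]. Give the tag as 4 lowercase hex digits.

02aa

Key hex bytes d8 f2 cd is 3 bytes ≤ B = 5; zero-pad to 5 bytes: K' = d8 f2 cd 00 00.
K' ⊕ ipad = ee c4 fb 36 36.  K' ⊕ opad = 84 ae 91 5c 5c.
Inner input = (K'⊕ipad) ∥ m = ee c4 fb 36 36 ∥ eb 04 4b 37 a0.
Inner hash: sum = 238+196+251+54+54+235+4+75+55+160 = 1322 → 05 2a.
Outer input = (K'⊕opad) ∥ inner = 84 ae 91 5c 5c ∥ 05 2a.
Outer hash (tag): sum = 132+174+145+92+92+5+42 = 682 → 02 aa.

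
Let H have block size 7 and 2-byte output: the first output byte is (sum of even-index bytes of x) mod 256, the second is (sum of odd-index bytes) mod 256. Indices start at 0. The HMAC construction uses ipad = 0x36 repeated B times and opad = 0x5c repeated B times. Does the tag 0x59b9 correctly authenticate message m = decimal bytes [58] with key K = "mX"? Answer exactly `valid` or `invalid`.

Key "mX" = 6d 58 is 2 bytes ≤ B = 7; zero-pad to 7 bytes: K' = 6d 58 00 00 00 00 00.
K' ⊕ ipad = 5b 6e 36 36 36 36 36; K' ⊕ opad = 31 04 5c 5c 5c 5c 5c.
Inner hash: even-index sum = 253 mod 256 = 253; odd-index sum = 276 mod 256 = 20 → fd 14.
Outer hash (recomputed tag): even-index sum = 345 mod 256 = 89; odd-index sum = 441 mod 256 = 185 → 59 b9.
Recomputed tag = 59b9; claimed = 59b9 → match.

valid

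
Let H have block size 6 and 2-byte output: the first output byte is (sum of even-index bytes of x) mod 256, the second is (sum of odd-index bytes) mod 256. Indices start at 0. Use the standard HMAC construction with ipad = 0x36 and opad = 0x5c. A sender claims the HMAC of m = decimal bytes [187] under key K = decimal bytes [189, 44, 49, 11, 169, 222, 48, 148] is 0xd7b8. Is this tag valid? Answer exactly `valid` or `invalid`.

Key decimal bytes [189, 44, 49, 11, 169, 222, 48, 148] = bd 2c 31 0b a9 de 30 94 is 8 bytes > B = 6, so hash it first: H(key) = c7 a9, then zero-pad to 6 bytes: K' = c7 a9 00 00 00 00.
K' ⊕ ipad = f1 9f 36 36 36 36; K' ⊕ opad = 9b f5 5c 5c 5c 5c.
Inner hash: even-index sum = 536 mod 256 = 24; odd-index sum = 267 mod 256 = 11 → 18 0b.
Outer hash (recomputed tag): even-index sum = 363 mod 256 = 107; odd-index sum = 440 mod 256 = 184 → 6b b8.
Recomputed tag = 6bb8; claimed = d7b8 → mismatch.

invalid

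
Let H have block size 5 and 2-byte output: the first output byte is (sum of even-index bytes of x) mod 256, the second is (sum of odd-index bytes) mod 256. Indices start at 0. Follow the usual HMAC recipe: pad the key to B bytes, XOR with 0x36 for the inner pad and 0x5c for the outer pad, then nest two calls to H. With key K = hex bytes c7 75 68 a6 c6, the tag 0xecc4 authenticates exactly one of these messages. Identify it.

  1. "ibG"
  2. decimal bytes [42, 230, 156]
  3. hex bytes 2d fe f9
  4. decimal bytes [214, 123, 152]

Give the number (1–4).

1

Key hex bytes c7 75 68 a6 c6 is exactly B = 5 bytes: K' = c7 75 68 a6 c6.
K' ⊕ ipad = f1 43 5e 90 f0; K' ⊕ opad = 9b 29 34 fa 9a.
m1: inner = H(f1 43 5e 90 f0 69 62 47) = a1 83; tag = H(9b 29 34 fa 9a a1 83) = ecc4 ← matches
m2: inner = H(f1 43 5e 90 f0 2a e6 9c) = 25 99; tag = H(9b 29 34 fa 9a 25 99) = 0248
m3: inner = H(f1 43 5e 90 f0 2d fe f9) = 3d f9; tag = H(9b 29 34 fa 9a 3d f9) = 6260
m4: inner = H(f1 43 5e 90 f0 d6 7b 98) = ba 41; tag = H(9b 29 34 fa 9a ba 41) = aadd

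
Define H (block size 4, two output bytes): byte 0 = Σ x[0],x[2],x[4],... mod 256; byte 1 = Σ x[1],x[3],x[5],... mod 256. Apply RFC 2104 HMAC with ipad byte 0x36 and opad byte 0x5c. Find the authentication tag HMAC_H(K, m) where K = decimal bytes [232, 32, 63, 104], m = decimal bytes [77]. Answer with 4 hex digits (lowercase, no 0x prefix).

Key decimal bytes [232, 32, 63, 104] = e8 20 3f 68 is exactly B = 4 bytes: K' = e8 20 3f 68.
K' ⊕ ipad = de 16 09 5e.  K' ⊕ opad = b4 7c 63 34.
Inner input = (K'⊕ipad) ∥ m = de 16 09 5e ∥ 4d.
Inner hash: even-index sum = 308 mod 256 = 52; odd-index sum = 116 mod 256 = 116 → 34 74.
Outer input = (K'⊕opad) ∥ inner = b4 7c 63 34 ∥ 34 74.
Outer hash (tag): even-index sum = 331 mod 256 = 75; odd-index sum = 292 mod 256 = 36 → 4b 24.

4b24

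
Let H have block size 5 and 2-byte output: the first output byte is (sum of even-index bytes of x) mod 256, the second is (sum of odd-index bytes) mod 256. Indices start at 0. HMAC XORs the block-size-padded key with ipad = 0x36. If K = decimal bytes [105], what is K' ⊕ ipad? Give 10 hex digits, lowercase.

Key decimal bytes [105] = 69 is 1 byte ≤ B = 5; zero-pad to 5 bytes: K' = 69 00 00 00 00.
XOR each byte with 0x36: 69⊕36=5f, 00⊕36=36, 00⊕36=36, 00⊕36=36, 00⊕36=36.

5f36363636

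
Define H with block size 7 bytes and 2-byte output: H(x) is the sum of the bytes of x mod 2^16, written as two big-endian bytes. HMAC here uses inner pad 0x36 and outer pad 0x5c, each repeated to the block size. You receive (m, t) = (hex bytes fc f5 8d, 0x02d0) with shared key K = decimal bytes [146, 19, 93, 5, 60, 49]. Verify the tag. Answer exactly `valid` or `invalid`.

valid

Key decimal bytes [146, 19, 93, 5, 60, 49] = 92 13 5d 05 3c 31 is 6 bytes ≤ B = 7; zero-pad to 7 bytes: K' = 92 13 5d 05 3c 31 00.
K' ⊕ ipad = a4 25 6b 33 0a 07 36; K' ⊕ opad = ce 4f 01 59 60 6d 5c.
Inner hash: sum = 164+37+107+51+10+7+54+252+245+141 = 1068 → 04 2c.
Outer hash (recomputed tag): sum = 206+79+1+89+96+109+92+4+44 = 720 → 02 d0.
Recomputed tag = 02d0; claimed = 02d0 → match.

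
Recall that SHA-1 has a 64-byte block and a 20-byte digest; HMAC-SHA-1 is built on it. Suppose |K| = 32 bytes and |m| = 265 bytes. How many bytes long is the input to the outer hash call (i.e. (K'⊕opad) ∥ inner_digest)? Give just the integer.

Key is 32 ≤ 64 bytes, zero-padded: |K'| = 64.
Outer input = (K'⊕opad) ∥ H(inner) → 64 + 20 = 84 bytes.

84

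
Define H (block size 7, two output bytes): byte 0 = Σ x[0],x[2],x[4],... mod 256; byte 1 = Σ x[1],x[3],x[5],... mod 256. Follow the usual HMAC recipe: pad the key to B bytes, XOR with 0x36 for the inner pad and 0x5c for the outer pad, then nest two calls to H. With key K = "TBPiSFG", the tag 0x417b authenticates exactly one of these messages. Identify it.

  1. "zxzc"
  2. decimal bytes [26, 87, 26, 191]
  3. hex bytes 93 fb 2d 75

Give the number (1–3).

3

Key "TBPiSFG" = 54 42 50 69 53 46 47 is exactly B = 7 bytes: K' = 54 42 50 69 53 46 47.
K' ⊕ ipad = 62 74 66 5f 65 70 71; K' ⊕ opad = 08 1e 0c 35 0f 1a 1b.
m1: inner = H(62 74 66 5f 65 70 71 7a 78 7a 63) = 79 37; tag = H(08 1e 0c 35 0f 1a 1b 79 37) = 75e6
m2: inner = H(62 74 66 5f 65 70 71 1a 57 1a bf) = b4 77; tag = H(08 1e 0c 35 0f 1a 1b b4 77) = b521
m3: inner = H(62 74 66 5f 65 70 71 93 fb 2d 75) = 0e 03; tag = H(08 1e 0c 35 0f 1a 1b 0e 03) = 417b ← matches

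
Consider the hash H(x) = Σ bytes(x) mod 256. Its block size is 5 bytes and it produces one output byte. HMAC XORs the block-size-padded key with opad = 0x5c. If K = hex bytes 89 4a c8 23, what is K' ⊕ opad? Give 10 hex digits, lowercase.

Key hex bytes 89 4a c8 23 is 4 bytes ≤ B = 5; zero-pad to 5 bytes: K' = 89 4a c8 23 00.
XOR each byte with 0x5c: 89⊕5c=d5, 4a⊕5c=16, c8⊕5c=94, 23⊕5c=7f, 00⊕5c=5c.

d516947f5c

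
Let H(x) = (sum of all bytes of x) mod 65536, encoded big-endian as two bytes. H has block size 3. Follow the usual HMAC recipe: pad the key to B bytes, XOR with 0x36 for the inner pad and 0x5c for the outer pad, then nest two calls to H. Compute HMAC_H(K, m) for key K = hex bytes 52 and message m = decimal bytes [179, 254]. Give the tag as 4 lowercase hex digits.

Key hex bytes 52 is 1 byte ≤ B = 3; zero-pad to 3 bytes: K' = 52 00 00.
K' ⊕ ipad = 64 36 36.  K' ⊕ opad = 0e 5c 5c.
Inner input = (K'⊕ipad) ∥ m = 64 36 36 ∥ b3 fe.
Inner hash: sum = 100+54+54+179+254 = 641 → 02 81.
Outer input = (K'⊕opad) ∥ inner = 0e 5c 5c ∥ 02 81.
Outer hash (tag): sum = 14+92+92+2+129 = 329 → 01 49.

0149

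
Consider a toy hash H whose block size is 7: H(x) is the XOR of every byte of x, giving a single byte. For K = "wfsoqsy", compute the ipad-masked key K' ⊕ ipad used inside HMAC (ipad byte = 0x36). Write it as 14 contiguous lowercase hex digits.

4150455947454f

Key "wfsoqsy" = 77 66 73 6f 71 73 79 is exactly B = 7 bytes: K' = 77 66 73 6f 71 73 79.
XOR each byte with 0x36: 77⊕36=41, 66⊕36=50, 73⊕36=45, 6f⊕36=59, 71⊕36=47, 73⊕36=45, 79⊕36=4f.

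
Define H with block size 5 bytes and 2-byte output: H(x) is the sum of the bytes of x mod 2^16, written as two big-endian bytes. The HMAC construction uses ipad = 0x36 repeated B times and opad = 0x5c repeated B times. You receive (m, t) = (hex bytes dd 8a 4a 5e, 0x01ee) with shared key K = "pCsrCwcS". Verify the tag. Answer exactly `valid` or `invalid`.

Key "pCsrCwcS" = 70 43 73 72 43 77 63 53 is 8 bytes > B = 5, so hash it first: H(key) = 03 08, then zero-pad to 5 bytes: K' = 03 08 00 00 00.
K' ⊕ ipad = 35 3e 36 36 36; K' ⊕ opad = 5f 54 5c 5c 5c.
Inner hash: sum = 53+62+54+54+54+221+138+74+94 = 804 → 03 24.
Outer hash (recomputed tag): sum = 95+84+92+92+92+3+36 = 494 → 01 ee.
Recomputed tag = 01ee; claimed = 01ee → match.

valid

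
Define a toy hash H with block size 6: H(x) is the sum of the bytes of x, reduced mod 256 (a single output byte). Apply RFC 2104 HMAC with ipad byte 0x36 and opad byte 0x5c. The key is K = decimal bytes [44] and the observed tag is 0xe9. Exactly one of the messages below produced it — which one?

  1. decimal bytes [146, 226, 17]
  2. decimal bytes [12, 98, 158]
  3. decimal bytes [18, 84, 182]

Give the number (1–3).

Key decimal bytes [44] = 2c is 1 byte ≤ B = 6; zero-pad to 6 bytes: K' = 2c 00 00 00 00 00.
K' ⊕ ipad = 1a 36 36 36 36 36; K' ⊕ opad = 70 5c 5c 5c 5c 5c.
m1: inner = H(1a 36 36 36 36 36 92 e2 11) = ad; tag = H(70 5c 5c 5c 5c 5c ad) = e9 ← matches
m2: inner = H(1a 36 36 36 36 36 0c 62 9e) = 34; tag = H(70 5c 5c 5c 5c 5c 34) = 70
m3: inner = H(1a 36 36 36 36 36 12 54 b6) = 44; tag = H(70 5c 5c 5c 5c 5c 44) = 80

1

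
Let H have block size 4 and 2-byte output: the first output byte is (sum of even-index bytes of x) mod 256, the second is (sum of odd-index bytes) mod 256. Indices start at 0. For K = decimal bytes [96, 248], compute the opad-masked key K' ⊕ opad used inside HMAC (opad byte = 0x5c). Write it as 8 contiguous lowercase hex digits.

3ca45c5c

Key decimal bytes [96, 248] = 60 f8 is 2 bytes ≤ B = 4; zero-pad to 4 bytes: K' = 60 f8 00 00.
XOR each byte with 0x5c: 60⊕5c=3c, f8⊕5c=a4, 00⊕5c=5c, 00⊕5c=5c.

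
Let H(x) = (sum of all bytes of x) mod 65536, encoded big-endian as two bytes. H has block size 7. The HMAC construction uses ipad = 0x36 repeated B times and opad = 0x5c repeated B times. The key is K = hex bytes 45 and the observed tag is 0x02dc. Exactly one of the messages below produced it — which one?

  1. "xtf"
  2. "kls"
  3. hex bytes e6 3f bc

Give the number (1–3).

Key hex bytes 45 is 1 byte ≤ B = 7; zero-pad to 7 bytes: K' = 45 00 00 00 00 00 00.
K' ⊕ ipad = 73 36 36 36 36 36 36; K' ⊕ opad = 19 5c 5c 5c 5c 5c 5c.
m1: inner = H(73 36 36 36 36 36 36 78 74 66) = 03 09; tag = H(19 5c 5c 5c 5c 5c 5c 03 09) = 024d
m2: inner = H(73 36 36 36 36 36 36 6b 6c 73) = 03 01; tag = H(19 5c 5c 5c 5c 5c 5c 03 01) = 0245
m3: inner = H(73 36 36 36 36 36 36 e6 3f bc) = 03 98; tag = H(19 5c 5c 5c 5c 5c 5c 03 98) = 02dc ← matches

3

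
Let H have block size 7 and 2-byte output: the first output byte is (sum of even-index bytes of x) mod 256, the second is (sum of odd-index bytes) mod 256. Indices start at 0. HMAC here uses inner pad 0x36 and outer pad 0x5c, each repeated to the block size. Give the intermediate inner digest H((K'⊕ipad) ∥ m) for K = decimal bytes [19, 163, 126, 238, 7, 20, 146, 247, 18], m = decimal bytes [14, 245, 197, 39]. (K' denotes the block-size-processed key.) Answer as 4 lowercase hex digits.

c8e9

Key decimal bytes [19, 163, 126, 238, 7, 20, 146, 247, 18] = 13 a3 7e ee 07 14 92 f7 12 is 9 bytes > B = 7, so hash it first: H(key) = 3c 9c, then zero-pad to 7 bytes: K' = 3c 9c 00 00 00 00 00.
K' ⊕ ipad = 0a aa 36 36 36 36 36.
Inner input = 0a aa 36 36 36 36 36 ∥ 0e f5 c5 27.
Inner hash: even-index sum = 456 mod 256 = 200; odd-index sum = 489 mod 256 = 233 → c8 e9.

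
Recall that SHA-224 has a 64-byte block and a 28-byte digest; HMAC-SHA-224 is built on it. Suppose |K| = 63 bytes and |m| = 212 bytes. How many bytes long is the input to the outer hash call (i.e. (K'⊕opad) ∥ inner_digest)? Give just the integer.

92

Key is 63 ≤ 64 bytes, zero-padded: |K'| = 64.
Outer input = (K'⊕opad) ∥ H(inner) → 64 + 28 = 92 bytes.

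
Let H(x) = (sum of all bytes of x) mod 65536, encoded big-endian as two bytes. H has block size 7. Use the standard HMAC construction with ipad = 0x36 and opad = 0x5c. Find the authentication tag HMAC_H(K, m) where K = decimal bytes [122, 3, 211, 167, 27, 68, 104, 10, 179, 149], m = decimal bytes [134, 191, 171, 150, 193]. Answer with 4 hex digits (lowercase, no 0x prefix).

Key decimal bytes [122, 3, 211, 167, 27, 68, 104, 10, 179, 149] = 7a 03 d3 a7 1b 44 68 0a b3 95 is 10 bytes > B = 7, so hash it first: H(key) = 04 10, then zero-pad to 7 bytes: K' = 04 10 00 00 00 00 00.
K' ⊕ ipad = 32 26 36 36 36 36 36.  K' ⊕ opad = 58 4c 5c 5c 5c 5c 5c.
Inner input = (K'⊕ipad) ∥ m = 32 26 36 36 36 36 36 ∥ 86 bf ab 96 c1.
Inner hash: sum = 50+38+54+54+54+54+54+134+191+171+150+193 = 1197 → 04 ad.
Outer input = (K'⊕opad) ∥ inner = 58 4c 5c 5c 5c 5c 5c ∥ 04 ad.
Outer hash (tag): sum = 88+76+92+92+92+92+92+4+173 = 801 → 03 21.

0321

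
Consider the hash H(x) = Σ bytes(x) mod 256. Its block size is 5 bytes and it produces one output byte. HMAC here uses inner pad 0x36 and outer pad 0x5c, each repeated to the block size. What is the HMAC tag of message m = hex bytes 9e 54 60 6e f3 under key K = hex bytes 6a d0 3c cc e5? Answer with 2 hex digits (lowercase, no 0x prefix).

37

Key hex bytes 6a d0 3c cc e5 is exactly B = 5 bytes: K' = 6a d0 3c cc e5.
K' ⊕ ipad = 5c e6 0a fa d3.  K' ⊕ opad = 36 8c 60 90 b9.
Inner input = (K'⊕ipad) ∥ m = 5c e6 0a fa d3 ∥ 9e 54 60 6e f3.
Inner hash: sum = 92+230+10+250+211+158+84+96+110+243 = 1484; mod 256 = 204 → cc.
Outer input = (K'⊕opad) ∥ inner = 36 8c 60 90 b9 ∥ cc.
Outer hash (tag): sum = 54+140+96+144+185+204 = 823; mod 256 = 55 → 37.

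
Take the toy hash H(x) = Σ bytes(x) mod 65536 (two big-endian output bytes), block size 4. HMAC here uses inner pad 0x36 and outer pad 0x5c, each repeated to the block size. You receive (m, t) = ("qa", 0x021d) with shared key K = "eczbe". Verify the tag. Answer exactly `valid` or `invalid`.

valid

Key "eczbe" = 65 63 7a 62 65 is 5 bytes > B = 4, so hash it first: H(key) = 02 09, then zero-pad to 4 bytes: K' = 02 09 00 00.
K' ⊕ ipad = 34 3f 36 36; K' ⊕ opad = 5e 55 5c 5c.
Inner hash: sum = 52+63+54+54+113+97 = 433 → 01 b1.
Outer hash (recomputed tag): sum = 94+85+92+92+1+177 = 541 → 02 1d.
Recomputed tag = 021d; claimed = 021d → match.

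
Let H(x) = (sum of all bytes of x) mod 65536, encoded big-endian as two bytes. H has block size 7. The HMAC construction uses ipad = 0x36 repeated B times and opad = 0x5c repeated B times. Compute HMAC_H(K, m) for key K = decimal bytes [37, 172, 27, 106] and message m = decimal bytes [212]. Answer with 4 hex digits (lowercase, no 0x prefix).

Key decimal bytes [37, 172, 27, 106] = 25 ac 1b 6a is 4 bytes ≤ B = 7; zero-pad to 7 bytes: K' = 25 ac 1b 6a 00 00 00.
K' ⊕ ipad = 13 9a 2d 5c 36 36 36.  K' ⊕ opad = 79 f0 47 36 5c 5c 5c.
Inner input = (K'⊕ipad) ∥ m = 13 9a 2d 5c 36 36 36 ∥ d4.
Inner hash: sum = 19+154+45+92+54+54+54+212 = 684 → 02 ac.
Outer input = (K'⊕opad) ∥ inner = 79 f0 47 36 5c 5c 5c ∥ 02 ac.
Outer hash (tag): sum = 121+240+71+54+92+92+92+2+172 = 936 → 03 a8.

03a8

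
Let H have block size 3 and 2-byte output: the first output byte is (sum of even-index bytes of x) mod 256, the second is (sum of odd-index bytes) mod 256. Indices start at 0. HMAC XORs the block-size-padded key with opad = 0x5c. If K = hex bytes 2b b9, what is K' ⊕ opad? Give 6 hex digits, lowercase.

77e55c

Key hex bytes 2b b9 is 2 bytes ≤ B = 3; zero-pad to 3 bytes: K' = 2b b9 00.
XOR each byte with 0x5c: 2b⊕5c=77, b9⊕5c=e5, 00⊕5c=5c.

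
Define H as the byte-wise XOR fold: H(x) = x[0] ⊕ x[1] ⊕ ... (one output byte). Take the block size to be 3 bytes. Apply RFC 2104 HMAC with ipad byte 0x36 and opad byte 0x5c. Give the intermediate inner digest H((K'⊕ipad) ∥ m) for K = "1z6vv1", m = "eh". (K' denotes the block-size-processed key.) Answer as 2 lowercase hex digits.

77

Key "1z6vv1" = 31 7a 36 76 76 31 is 6 bytes > B = 3, so hash it first: H(key) = 4c, then zero-pad to 3 bytes: K' = 4c 00 00.
K' ⊕ ipad = 7a 36 36.
Inner input = 7a 36 36 ∥ 65 68.
Inner hash: XOR 7a⊕36⊕36⊕65⊕68 = 77.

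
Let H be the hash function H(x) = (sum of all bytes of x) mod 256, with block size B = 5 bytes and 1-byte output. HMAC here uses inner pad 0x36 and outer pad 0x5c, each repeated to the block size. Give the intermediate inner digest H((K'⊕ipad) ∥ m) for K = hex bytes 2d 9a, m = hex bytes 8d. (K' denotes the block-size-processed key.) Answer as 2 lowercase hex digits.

Key hex bytes 2d 9a is 2 bytes ≤ B = 5; zero-pad to 5 bytes: K' = 2d 9a 00 00 00.
K' ⊕ ipad = 1b ac 36 36 36.
Inner input = 1b ac 36 36 36 ∥ 8d.
Inner hash: sum = 27+172+54+54+54+141 = 502; mod 256 = 246 → f6.

f6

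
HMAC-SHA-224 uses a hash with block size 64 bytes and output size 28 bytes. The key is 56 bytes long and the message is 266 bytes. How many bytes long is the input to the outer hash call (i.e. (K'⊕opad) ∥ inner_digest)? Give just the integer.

Key is 56 ≤ 64 bytes, zero-padded: |K'| = 64.
Outer input = (K'⊕opad) ∥ H(inner) → 64 + 28 = 92 bytes.

92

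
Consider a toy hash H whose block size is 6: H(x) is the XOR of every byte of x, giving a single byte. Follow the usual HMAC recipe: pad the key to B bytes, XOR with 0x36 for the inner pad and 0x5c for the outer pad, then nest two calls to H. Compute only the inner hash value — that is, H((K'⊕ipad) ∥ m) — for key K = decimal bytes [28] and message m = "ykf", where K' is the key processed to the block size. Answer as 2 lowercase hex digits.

Key decimal bytes [28] = 1c is 1 byte ≤ B = 6; zero-pad to 6 bytes: K' = 1c 00 00 00 00 00.
K' ⊕ ipad = 2a 36 36 36 36 36.
Inner input = 2a 36 36 36 36 36 ∥ 79 6b 66.
Inner hash: XOR 2a⊕36⊕36⊕36⊕36⊕36⊕79⊕6b⊕66 = 68.

68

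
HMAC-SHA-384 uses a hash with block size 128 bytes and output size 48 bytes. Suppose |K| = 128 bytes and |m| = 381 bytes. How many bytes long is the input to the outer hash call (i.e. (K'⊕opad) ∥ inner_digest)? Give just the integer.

176

Key is 128 ≤ 128 bytes, zero-padded: |K'| = 128.
Outer input = (K'⊕opad) ∥ H(inner) → 128 + 48 = 176 bytes.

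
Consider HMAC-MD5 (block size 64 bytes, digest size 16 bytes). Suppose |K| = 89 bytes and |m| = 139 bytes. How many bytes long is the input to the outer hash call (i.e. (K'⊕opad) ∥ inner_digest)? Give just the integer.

80

Key is 89 > 64 bytes, so it is hashed to 16 bytes then zero-padded to 64: |K'| = 64.
Outer input = (K'⊕opad) ∥ H(inner) → 64 + 16 = 80 bytes.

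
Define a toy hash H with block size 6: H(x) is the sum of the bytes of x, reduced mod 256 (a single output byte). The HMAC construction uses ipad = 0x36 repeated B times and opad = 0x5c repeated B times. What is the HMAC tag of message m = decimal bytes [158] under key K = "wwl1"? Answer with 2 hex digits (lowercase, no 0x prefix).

98

Key "wwl1" = 77 77 6c 31 is 4 bytes ≤ B = 6; zero-pad to 6 bytes: K' = 77 77 6c 31 00 00.
K' ⊕ ipad = 41 41 5a 07 36 36.  K' ⊕ opad = 2b 2b 30 6d 5c 5c.
Inner input = (K'⊕ipad) ∥ m = 41 41 5a 07 36 36 ∥ 9e.
Inner hash: sum = 65+65+90+7+54+54+158 = 493; mod 256 = 237 → ed.
Outer input = (K'⊕opad) ∥ inner = 2b 2b 30 6d 5c 5c ∥ ed.
Outer hash (tag): sum = 43+43+48+109+92+92+237 = 664; mod 256 = 152 → 98.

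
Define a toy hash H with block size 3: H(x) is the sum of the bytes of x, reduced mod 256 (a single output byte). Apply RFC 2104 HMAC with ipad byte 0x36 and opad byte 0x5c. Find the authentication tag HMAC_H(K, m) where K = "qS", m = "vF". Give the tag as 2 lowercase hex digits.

36

Key "qS" = 71 53 is 2 bytes ≤ B = 3; zero-pad to 3 bytes: K' = 71 53 00.
K' ⊕ ipad = 47 65 36.  K' ⊕ opad = 2d 0f 5c.
Inner input = (K'⊕ipad) ∥ m = 47 65 36 ∥ 76 46.
Inner hash: sum = 71+101+54+118+70 = 414; mod 256 = 158 → 9e.
Outer input = (K'⊕opad) ∥ inner = 2d 0f 5c ∥ 9e.
Outer hash (tag): sum = 45+15+92+158 = 310; mod 256 = 54 → 36.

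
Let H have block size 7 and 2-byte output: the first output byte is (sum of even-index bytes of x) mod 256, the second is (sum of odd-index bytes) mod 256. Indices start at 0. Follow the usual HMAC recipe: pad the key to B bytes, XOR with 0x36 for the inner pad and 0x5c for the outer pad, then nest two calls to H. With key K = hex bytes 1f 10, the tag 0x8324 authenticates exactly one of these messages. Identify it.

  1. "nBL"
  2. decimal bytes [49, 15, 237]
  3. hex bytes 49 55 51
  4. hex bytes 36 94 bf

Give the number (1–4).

Key hex bytes 1f 10 is 2 bytes ≤ B = 7; zero-pad to 7 bytes: K' = 1f 10 00 00 00 00 00.
K' ⊕ ipad = 29 26 36 36 36 36 36; K' ⊕ opad = 43 4c 5c 5c 5c 5c 5c.
m1: inner = H(29 26 36 36 36 36 36 6e 42 4c) = 0d 4c; tag = H(43 4c 5c 5c 5c 5c 5c 0d 4c) = a311
m2: inner = H(29 26 36 36 36 36 36 31 0f ed) = da b0; tag = H(43 4c 5c 5c 5c 5c 5c da b0) = 07de
m3: inner = H(29 26 36 36 36 36 36 49 55 51) = 20 2c; tag = H(43 4c 5c 5c 5c 5c 5c 20 2c) = 8324 ← matches
m4: inner = H(29 26 36 36 36 36 36 36 94 bf) = 5f 87; tag = H(43 4c 5c 5c 5c 5c 5c 5f 87) = de63

3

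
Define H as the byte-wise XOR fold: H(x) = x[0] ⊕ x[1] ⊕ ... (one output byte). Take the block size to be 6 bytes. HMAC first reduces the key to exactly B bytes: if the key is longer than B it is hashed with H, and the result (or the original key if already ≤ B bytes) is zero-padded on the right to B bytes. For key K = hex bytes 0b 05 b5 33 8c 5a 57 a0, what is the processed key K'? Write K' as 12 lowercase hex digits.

|K| = 8 > B = 6, so first hash the key.
H(K): XOR 0b⊕05⊕b5⊕33⊕8c⊕5a⊕57⊕a0 = a9.
Zero-pad H(K) = a9 to 6 bytes: K' = a9 00 00 00 00 00.

a90000000000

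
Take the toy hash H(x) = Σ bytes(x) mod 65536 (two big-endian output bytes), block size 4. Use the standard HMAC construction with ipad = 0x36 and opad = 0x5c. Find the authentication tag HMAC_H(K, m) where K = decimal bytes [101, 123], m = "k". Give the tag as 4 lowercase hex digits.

Key decimal bytes [101, 123] = 65 7b is 2 bytes ≤ B = 4; zero-pad to 4 bytes: K' = 65 7b 00 00.
K' ⊕ ipad = 53 4d 36 36.  K' ⊕ opad = 39 27 5c 5c.
Inner input = (K'⊕ipad) ∥ m = 53 4d 36 36 ∥ 6b.
Inner hash: sum = 83+77+54+54+107 = 375 → 01 77.
Outer input = (K'⊕opad) ∥ inner = 39 27 5c 5c ∥ 01 77.
Outer hash (tag): sum = 57+39+92+92+1+119 = 400 → 01 90.

0190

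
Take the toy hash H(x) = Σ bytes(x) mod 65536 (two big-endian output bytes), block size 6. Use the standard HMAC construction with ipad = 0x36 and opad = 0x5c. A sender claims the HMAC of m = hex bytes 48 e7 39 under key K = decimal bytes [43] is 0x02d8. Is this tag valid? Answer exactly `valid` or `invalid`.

valid

Key decimal bytes [43] = 2b is 1 byte ≤ B = 6; zero-pad to 6 bytes: K' = 2b 00 00 00 00 00.
K' ⊕ ipad = 1d 36 36 36 36 36; K' ⊕ opad = 77 5c 5c 5c 5c 5c.
Inner hash: sum = 29+54+54+54+54+54+72+231+57 = 659 → 02 93.
Outer hash (recomputed tag): sum = 119+92+92+92+92+92+2+147 = 728 → 02 d8.
Recomputed tag = 02d8; claimed = 02d8 → match.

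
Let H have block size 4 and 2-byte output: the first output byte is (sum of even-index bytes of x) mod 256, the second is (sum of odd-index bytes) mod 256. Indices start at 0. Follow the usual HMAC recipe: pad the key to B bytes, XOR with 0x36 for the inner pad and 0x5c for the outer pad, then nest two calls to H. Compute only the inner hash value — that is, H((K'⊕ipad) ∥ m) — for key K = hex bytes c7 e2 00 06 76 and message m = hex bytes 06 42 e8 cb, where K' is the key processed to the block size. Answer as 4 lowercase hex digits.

2f21

Key hex bytes c7 e2 00 06 76 is 5 bytes > B = 4, so hash it first: H(key) = 3d e8, then zero-pad to 4 bytes: K' = 3d e8 00 00.
K' ⊕ ipad = 0b de 36 36.
Inner input = 0b de 36 36 ∥ 06 42 e8 cb.
Inner hash: even-index sum = 303 mod 256 = 47; odd-index sum = 545 mod 256 = 33 → 2f 21.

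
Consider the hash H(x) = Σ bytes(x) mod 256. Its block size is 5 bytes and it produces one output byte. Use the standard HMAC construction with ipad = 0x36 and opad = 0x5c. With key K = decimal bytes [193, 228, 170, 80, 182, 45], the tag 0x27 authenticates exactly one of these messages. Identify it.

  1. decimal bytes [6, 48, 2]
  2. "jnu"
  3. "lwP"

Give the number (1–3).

Key decimal bytes [193, 228, 170, 80, 182, 45] = c1 e4 aa 50 b6 2d is 6 bytes > B = 5, so hash it first: H(key) = 82, then zero-pad to 5 bytes: K' = 82 00 00 00 00.
K' ⊕ ipad = b4 36 36 36 36; K' ⊕ opad = de 5c 5c 5c 5c.
m1: inner = H(b4 36 36 36 36 06 30 02) = c4; tag = H(de 5c 5c 5c 5c c4) = 12
m2: inner = H(b4 36 36 36 36 6a 6e 75) = d9; tag = H(de 5c 5c 5c 5c d9) = 27 ← matches
m3: inner = H(b4 36 36 36 36 6c 77 50) = bf; tag = H(de 5c 5c 5c 5c bf) = 0d

2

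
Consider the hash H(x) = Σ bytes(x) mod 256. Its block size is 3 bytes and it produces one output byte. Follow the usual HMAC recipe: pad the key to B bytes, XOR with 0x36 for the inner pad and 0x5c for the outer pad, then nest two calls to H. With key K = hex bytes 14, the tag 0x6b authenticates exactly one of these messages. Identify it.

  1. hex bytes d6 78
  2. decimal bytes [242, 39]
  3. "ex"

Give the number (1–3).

Key hex bytes 14 is 1 byte ≤ B = 3; zero-pad to 3 bytes: K' = 14 00 00.
K' ⊕ ipad = 22 36 36; K' ⊕ opad = 48 5c 5c.
m1: inner = H(22 36 36 d6 78) = dc; tag = H(48 5c 5c dc) = dc
m2: inner = H(22 36 36 f2 27) = a7; tag = H(48 5c 5c a7) = a7
m3: inner = H(22 36 36 65 78) = 6b; tag = H(48 5c 5c 6b) = 6b ← matches

3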